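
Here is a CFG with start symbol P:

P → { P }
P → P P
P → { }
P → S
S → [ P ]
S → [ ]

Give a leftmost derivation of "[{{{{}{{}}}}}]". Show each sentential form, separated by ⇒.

P ⇒ S ⇒ [P] ⇒ [{P}] ⇒ [{{P}}] ⇒ [{{{P}}}] ⇒ [{{{PP}}}] ⇒ [{{{{}P}}}] ⇒ [{{{{}{P}}}}] ⇒ [{{{{}{{}}}}}]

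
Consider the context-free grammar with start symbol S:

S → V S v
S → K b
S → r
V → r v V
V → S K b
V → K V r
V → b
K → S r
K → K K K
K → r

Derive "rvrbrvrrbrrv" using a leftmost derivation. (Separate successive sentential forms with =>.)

S => VSv   [S → V S v]
VSv => rvVSv   [V → r v V]
rvVSv => rvKVrSv   [V → K V r]
rvKVrSv => rvKKKVrSv   [K → K K K]
rvKKKVrSv => rvrKKVrSv   [K → r]
rvrKKVrSv => rvrSrKVrSv   [K → S r]
rvrSrKVrSv => rvrVSvrKVrSv   [S → V S v]
rvrVSvrKVrSv => rvrbSvrKVrSv   [V → b]
rvrbSvrKVrSv => rvrbrvrKVrSv   [S → r]
rvrbrvrKVrSv => rvrbrvrrVrSv   [K → r]
rvrbrvrrVrSv => rvrbrvrrbrSv   [V → b]
rvrbrvrrbrSv => rvrbrvrrbrrv   [S → r]

S => VSv => rvVSv => rvKVrSv => rvKKKVrSv => rvrKKVrSv => rvrSrKVrSv => rvrVSvrKVrSv => rvrbSvrKVrSv => rvrbrvrKVrSv => rvrbrvrrVrSv => rvrbrvrrbrSv => rvrbrvrrbrrv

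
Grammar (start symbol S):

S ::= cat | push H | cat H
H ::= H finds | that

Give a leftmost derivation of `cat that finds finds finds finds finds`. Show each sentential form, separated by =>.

S => cat H => cat H finds => cat H finds finds => cat H finds finds finds => cat H finds finds finds finds => cat H finds finds finds finds finds => cat that finds finds finds finds finds

S => cat H   [S ::= cat H]
cat H => cat H finds   [H ::= H finds]
cat H finds => cat H finds finds   [H ::= H finds]
cat H finds finds => cat H finds finds finds   [H ::= H finds]
cat H finds finds finds => cat H finds finds finds finds   [H ::= H finds]
cat H finds finds finds finds => cat H finds finds finds finds finds   [H ::= H finds]
cat H finds finds finds finds finds => cat that finds finds finds finds finds   [H ::= that]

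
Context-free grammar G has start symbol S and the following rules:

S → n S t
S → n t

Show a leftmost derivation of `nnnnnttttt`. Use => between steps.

S => nSt => nnStt => nnnSttt => nnnnStttt => nnnnnttttt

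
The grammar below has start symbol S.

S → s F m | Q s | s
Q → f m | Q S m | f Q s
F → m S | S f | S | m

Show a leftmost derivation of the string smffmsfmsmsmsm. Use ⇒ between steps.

S ⇒ sFm   [S → s F m]
sFm ⇒ smSm   [F → m S]
smSm ⇒ smQsm   [S → Q s]
smQsm ⇒ smQSmsm   [Q → Q S m]
smQSmsm ⇒ smQSmSmsm   [Q → Q S m]
smQSmSmsm ⇒ smfQsSmSmsm   [Q → f Q s]
smfQsSmSmsm ⇒ smffmsSmSmsm   [Q → f m]
smffmsSmSmsm ⇒ smffmsQsmSmsm   [S → Q s]
smffmsQsmSmsm ⇒ smffmsfmsmSmsm   [Q → f m]
smffmsfmsmSmsm ⇒ smffmsfmsmsmsm   [S → s]

S ⇒ sFm ⇒ smSm ⇒ smQsm ⇒ smQSmsm ⇒ smQSmSmsm ⇒ smfQsSmSmsm ⇒ smffmsSmSmsm ⇒ smffmsQsmSmsm ⇒ smffmsfmsmSmsm ⇒ smffmsfmsmsmsm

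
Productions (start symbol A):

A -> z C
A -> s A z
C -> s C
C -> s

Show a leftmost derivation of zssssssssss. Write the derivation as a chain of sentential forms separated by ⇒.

A ⇒ zC ⇒ zsC ⇒ zssC ⇒ zsssC ⇒ zssssC ⇒ zsssssC ⇒ zssssssC ⇒ zsssssssC ⇒ zssssssssC ⇒ zsssssssssC ⇒ zssssssssss

A ⇒ zC   [A -> z C]
zC ⇒ zsC   [C -> s C]
zsC ⇒ zssC   [C -> s C]
zssC ⇒ zsssC   [C -> s C]
zsssC ⇒ zssssC   [C -> s C]
zssssC ⇒ zsssssC   [C -> s C]
zsssssC ⇒ zssssssC   [C -> s C]
zssssssC ⇒ zsssssssC   [C -> s C]
zsssssssC ⇒ zssssssssC   [C -> s C]
zssssssssC ⇒ zsssssssssC   [C -> s C]
zsssssssssC ⇒ zssssssssss   [C -> s]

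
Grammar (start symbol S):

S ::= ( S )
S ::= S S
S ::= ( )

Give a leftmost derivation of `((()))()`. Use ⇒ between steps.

S ⇒ SS ⇒ (S)S ⇒ ((S))S ⇒ ((()))S ⇒ ((()))()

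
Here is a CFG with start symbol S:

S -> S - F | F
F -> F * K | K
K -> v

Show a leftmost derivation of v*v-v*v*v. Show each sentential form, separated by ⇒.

S ⇒ S-F   [S -> S - F]
S-F ⇒ F-F   [S -> F]
F-F ⇒ F*K-F   [F -> F * K]
F*K-F ⇒ K*K-F   [F -> K]
K*K-F ⇒ v*K-F   [K -> v]
v*K-F ⇒ v*v-F   [K -> v]
v*v-F ⇒ v*v-F*K   [F -> F * K]
v*v-F*K ⇒ v*v-F*K*K   [F -> F * K]
v*v-F*K*K ⇒ v*v-K*K*K   [F -> K]
v*v-K*K*K ⇒ v*v-v*K*K   [K -> v]
v*v-v*K*K ⇒ v*v-v*v*K   [K -> v]
v*v-v*v*K ⇒ v*v-v*v*v   [K -> v]

S ⇒ S-F ⇒ F-F ⇒ F*K-F ⇒ K*K-F ⇒ v*K-F ⇒ v*v-F ⇒ v*v-F*K ⇒ v*v-F*K*K ⇒ v*v-K*K*K ⇒ v*v-v*K*K ⇒ v*v-v*v*K ⇒ v*v-v*v*v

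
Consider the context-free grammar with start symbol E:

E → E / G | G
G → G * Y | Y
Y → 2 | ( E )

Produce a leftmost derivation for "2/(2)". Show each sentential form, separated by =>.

E=>E/G=>G/G=>Y/G=>2/G=>2/Y=>2/(E)=>2/(G)=>2/(Y)=>2/(2)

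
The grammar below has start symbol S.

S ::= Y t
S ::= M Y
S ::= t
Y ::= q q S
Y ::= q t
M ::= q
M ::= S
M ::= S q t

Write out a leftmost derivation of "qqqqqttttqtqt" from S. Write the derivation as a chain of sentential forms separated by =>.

S=>MY=>SqtY=>YtqtY=>qqStqtY=>qqYttqtY=>qqqqSttqtY=>qqqqYtttqtY=>qqqqqttttqtY=>qqqqqttttqtqt

S => MY   [S ::= M Y]
MY => SqtY   [M ::= S q t]
SqtY => YtqtY   [S ::= Y t]
YtqtY => qqStqtY   [Y ::= q q S]
qqStqtY => qqYttqtY   [S ::= Y t]
qqYttqtY => qqqqSttqtY   [Y ::= q q S]
qqqqSttqtY => qqqqYtttqtY   [S ::= Y t]
qqqqYtttqtY => qqqqqttttqtY   [Y ::= q t]
qqqqqttttqtY => qqqqqttttqtqt   [Y ::= q t]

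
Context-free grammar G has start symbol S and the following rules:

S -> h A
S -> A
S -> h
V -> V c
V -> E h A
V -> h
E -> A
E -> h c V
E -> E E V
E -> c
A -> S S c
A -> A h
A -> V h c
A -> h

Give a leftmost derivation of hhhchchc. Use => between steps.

S => hA => hSSc => hASc => hSScSc => hAScSc => hSScScSc => hhScScSc => hhhcScSc => hhhchcSc => hhhchchc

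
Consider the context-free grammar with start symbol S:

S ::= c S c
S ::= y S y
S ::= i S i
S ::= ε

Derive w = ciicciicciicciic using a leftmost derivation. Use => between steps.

S => cSc => ciSic => ciiSiic => ciicSciic => ciiccScciic => ciicciSicciic => ciicciiSiicciic => ciicciicSciicciic => ciicciicciicciic

S => cSc   [S ::= c S c]
cSc => ciSic   [S ::= i S i]
ciSic => ciiSiic   [S ::= i S i]
ciiSiic => ciicSciic   [S ::= c S c]
ciicSciic => ciiccScciic   [S ::= c S c]
ciiccScciic => ciicciSicciic   [S ::= i S i]
ciicciSicciic => ciicciiSiicciic   [S ::= i S i]
ciicciiSiicciic => ciicciicSciicciic   [S ::= c S c]
ciicciicSciicciic => ciicciicciicciic   [S ::= ε]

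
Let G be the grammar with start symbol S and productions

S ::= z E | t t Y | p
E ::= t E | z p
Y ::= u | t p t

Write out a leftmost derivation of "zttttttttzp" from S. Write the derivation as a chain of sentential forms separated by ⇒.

S ⇒ zE ⇒ ztE ⇒ zttE ⇒ ztttE ⇒ zttttE ⇒ ztttttE ⇒ zttttttE ⇒ ztttttttE ⇒ zttttttttE ⇒ zttttttttzp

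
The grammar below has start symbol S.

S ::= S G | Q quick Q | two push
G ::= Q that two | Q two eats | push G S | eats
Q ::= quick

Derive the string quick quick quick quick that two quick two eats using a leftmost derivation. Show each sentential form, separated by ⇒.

S ⇒ S G   [S ::= S G]
S G ⇒ S G G   [S ::= S G]
S G G ⇒ Q quick Q G G   [S ::= Q quick Q]
Q quick Q G G ⇒ quick quick Q G G   [Q ::= quick]
quick quick Q G G ⇒ quick quick quick G G   [Q ::= quick]
quick quick quick G G ⇒ quick quick quick Q that two G   [G ::= Q that two]
quick quick quick Q that two G ⇒ quick quick quick quick that two G   [Q ::= quick]
quick quick quick quick that two G ⇒ quick quick quick quick that two Q two eats   [G ::= Q two eats]
quick quick quick quick that two Q two eats ⇒ quick quick quick quick that two quick two eats   [Q ::= quick]

S ⇒ S G ⇒ S G G ⇒ Q quick Q G G ⇒ quick quick Q G G ⇒ quick quick quick G G ⇒ quick quick quick Q that two G ⇒ quick quick quick quick that two G ⇒ quick quick quick quick that two Q two eats ⇒ quick quick quick quick that two quick two eats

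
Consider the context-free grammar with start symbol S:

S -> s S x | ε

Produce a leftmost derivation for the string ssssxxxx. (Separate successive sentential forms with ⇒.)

S ⇒ sSx   [S -> s S x]
sSx ⇒ ssSxx   [S -> s S x]
ssSxx ⇒ sssSxxx   [S -> s S x]
sssSxxx ⇒ ssssSxxxx   [S -> s S x]
ssssSxxxx ⇒ ssssxxxx   [S -> ε]

S ⇒ sSx ⇒ ssSxx ⇒ sssSxxx ⇒ ssssSxxxx ⇒ ssssxxxx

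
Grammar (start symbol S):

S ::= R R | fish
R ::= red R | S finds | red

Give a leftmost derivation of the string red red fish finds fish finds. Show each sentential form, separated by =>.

S => R R   [S ::= R R]
R R => red R R   [R ::= red R]
red R R => red red R R   [R ::= red R]
red red R R => red red S finds R   [R ::= S finds]
red red S finds R => red red fish finds R   [S ::= fish]
red red fish finds R => red red fish finds S finds   [R ::= S finds]
red red fish finds S finds => red red fish finds fish finds   [S ::= fish]

S => R R => red R R => red red R R => red red S finds R => red red fish finds R => red red fish finds S finds => red red fish finds fish finds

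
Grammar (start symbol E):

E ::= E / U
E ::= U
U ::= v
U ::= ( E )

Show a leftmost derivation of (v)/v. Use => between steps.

E => E/U => U/U => (E)/U => (U)/U => (v)/U => (v)/v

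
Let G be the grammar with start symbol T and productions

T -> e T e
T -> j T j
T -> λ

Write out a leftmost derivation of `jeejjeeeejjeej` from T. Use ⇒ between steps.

T ⇒ jTj ⇒ jeTej ⇒ jeeTeej ⇒ jeejTjeej ⇒ jeejjTjjeej ⇒ jeejjeTejjeej ⇒ jeejjeeTeejjeej ⇒ jeejjeeeejjeej

T ⇒ jTj   [T -> j T j]
jTj ⇒ jeTej   [T -> e T e]
jeTej ⇒ jeeTeej   [T -> e T e]
jeeTeej ⇒ jeejTjeej   [T -> j T j]
jeejTjeej ⇒ jeejjTjjeej   [T -> j T j]
jeejjTjjeej ⇒ jeejjeTejjeej   [T -> e T e]
jeejjeTejjeej ⇒ jeejjeeTeejjeej   [T -> e T e]
jeejjeeTeejjeej ⇒ jeejjeeeejjeej   [T -> λ]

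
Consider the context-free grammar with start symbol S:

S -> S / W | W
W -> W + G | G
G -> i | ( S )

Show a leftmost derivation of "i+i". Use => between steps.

S => W   [S -> W]
W => W+G   [W -> W + G]
W+G => G+G   [W -> G]
G+G => i+G   [G -> i]
i+G => i+i   [G -> i]

S => W => W+G => G+G => i+G => i+i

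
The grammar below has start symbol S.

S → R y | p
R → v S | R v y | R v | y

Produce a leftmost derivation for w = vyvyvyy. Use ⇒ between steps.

S ⇒ Ry   [S → R y]
Ry ⇒ vSy   [R → v S]
vSy ⇒ vRyy   [S → R y]
vRyy ⇒ vRvyy   [R → R v]
vRvyy ⇒ vRvyvyy   [R → R v y]
vRvyvyy ⇒ vyvyvyy   [R → y]

S ⇒ Ry ⇒ vSy ⇒ vRyy ⇒ vRvyy ⇒ vRvyvyy ⇒ vyvyvyy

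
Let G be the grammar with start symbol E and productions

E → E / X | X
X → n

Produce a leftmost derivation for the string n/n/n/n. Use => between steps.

E => E/X   [E → E / X]
E/X => E/X/X   [E → E / X]
E/X/X => E/X/X/X   [E → E / X]
E/X/X/X => X/X/X/X   [E → X]
X/X/X/X => n/X/X/X   [X → n]
n/X/X/X => n/n/X/X   [X → n]
n/n/X/X => n/n/n/X   [X → n]
n/n/n/X => n/n/n/n   [X → n]

E=>E/X=>E/X/X=>E/X/X/X=>X/X/X/X=>n/X/X/X=>n/n/X/X=>n/n/n/X=>n/n/n/n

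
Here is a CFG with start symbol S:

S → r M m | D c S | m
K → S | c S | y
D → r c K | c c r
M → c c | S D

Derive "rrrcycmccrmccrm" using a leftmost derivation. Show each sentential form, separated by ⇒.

S ⇒ rMm ⇒ rSDm ⇒ rrMmDm ⇒ rrSDmDm ⇒ rrDcSDmDm ⇒ rrrcKcSDmDm ⇒ rrrcycSDmDm ⇒ rrrcycmDmDm ⇒ rrrcycmccrmDm ⇒ rrrcycmccrmccrm

S ⇒ rMm   [S → r M m]
rMm ⇒ rSDm   [M → S D]
rSDm ⇒ rrMmDm   [S → r M m]
rrMmDm ⇒ rrSDmDm   [M → S D]
rrSDmDm ⇒ rrDcSDmDm   [S → D c S]
rrDcSDmDm ⇒ rrrcKcSDmDm   [D → r c K]
rrrcKcSDmDm ⇒ rrrcycSDmDm   [K → y]
rrrcycSDmDm ⇒ rrrcycmDmDm   [S → m]
rrrcycmDmDm ⇒ rrrcycmccrmDm   [D → c c r]
rrrcycmccrmDm ⇒ rrrcycmccrmccrm   [D → c c r]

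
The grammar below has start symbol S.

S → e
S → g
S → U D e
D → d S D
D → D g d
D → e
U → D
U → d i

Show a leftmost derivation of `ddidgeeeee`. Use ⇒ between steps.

S⇒UDe⇒DDe⇒dSDDe⇒dUDeDDe⇒ddiDeDDe⇒ddidSDeDDe⇒ddidgDeDDe⇒ddidgeeDDe⇒ddidgeeeDe⇒ddidgeeeee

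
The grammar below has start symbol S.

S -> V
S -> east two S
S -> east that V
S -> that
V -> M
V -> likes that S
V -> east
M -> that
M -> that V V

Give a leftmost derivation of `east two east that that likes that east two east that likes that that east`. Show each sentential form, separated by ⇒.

S ⇒ east two S   [S -> east two S]
east two S ⇒ east two east that V   [S -> east that V]
east two east that V ⇒ east two east that M   [V -> M]
east two east that M ⇒ east two east that that V V   [M -> that V V]
east two east that that V V ⇒ east two east that that likes that S V   [V -> likes that S]
east two east that that likes that S V ⇒ east two east that that likes that east two S V   [S -> east two S]
east two east that that likes that east two S V ⇒ east two east that that likes that east two east that V V   [S -> east that V]
east two east that that likes that east two east that V V ⇒ east two east that that likes that east two east that likes that S V   [V -> likes that S]
east two east that that likes that east two east that likes that S V ⇒ east two east that that likes that east two east that likes that that V   [S -> that]
east two east that that likes that east two east that likes that that V ⇒ east two east that that likes that east two east that likes that that east   [V -> east]

S ⇒ east two S ⇒ east two east that V ⇒ east two east that M ⇒ east two east that that V V ⇒ east two east that that likes that S V ⇒ east two east that that likes that east two S V ⇒ east two east that that likes that east two east that V V ⇒ east two east that that likes that east two east that likes that S V ⇒ east two east that that likes that east two east that likes that that V ⇒ east two east that that likes that east two east that likes that that east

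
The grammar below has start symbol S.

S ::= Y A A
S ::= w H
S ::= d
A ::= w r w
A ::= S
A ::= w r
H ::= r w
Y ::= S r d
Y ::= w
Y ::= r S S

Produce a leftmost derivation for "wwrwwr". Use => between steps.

S=>YAA=>wAA=>wSA=>wwHA=>wwrwA=>wwrwwr

S => YAA   [S ::= Y A A]
YAA => wAA   [Y ::= w]
wAA => wSA   [A ::= S]
wSA => wwHA   [S ::= w H]
wwHA => wwrwA   [H ::= r w]
wwrwA => wwrwwr   [A ::= w r]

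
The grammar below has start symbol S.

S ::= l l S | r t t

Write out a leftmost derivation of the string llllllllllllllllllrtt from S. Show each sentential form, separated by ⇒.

S ⇒ llS   [S ::= l l S]
llS ⇒ llllS   [S ::= l l S]
llllS ⇒ llllllS   [S ::= l l S]
llllllS ⇒ llllllllS   [S ::= l l S]
llllllllS ⇒ llllllllllS   [S ::= l l S]
llllllllllS ⇒ llllllllllllS   [S ::= l l S]
llllllllllllS ⇒ llllllllllllllS   [S ::= l l S]
llllllllllllllS ⇒ llllllllllllllllS   [S ::= l l S]
llllllllllllllllS ⇒ llllllllllllllllllS   [S ::= l l S]
llllllllllllllllllS ⇒ llllllllllllllllllrtt   [S ::= r t t]

S⇒llS⇒llllS⇒llllllS⇒llllllllS⇒llllllllllS⇒llllllllllllS⇒llllllllllllllS⇒llllllllllllllllS⇒llllllllllllllllllS⇒llllllllllllllllllrtt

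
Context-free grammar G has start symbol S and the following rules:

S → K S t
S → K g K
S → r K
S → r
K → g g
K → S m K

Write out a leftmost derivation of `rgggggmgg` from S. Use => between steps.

S => rK => rSmK => rKgKmK => rgggKmK => rgggggmK => rgggggmgg

S => rK   [S → r K]
rK => rSmK   [K → S m K]
rSmK => rKgKmK   [S → K g K]
rKgKmK => rgggKmK   [K → g g]
rgggKmK => rgggggmK   [K → g g]
rgggggmK => rgggggmgg   [K → g g]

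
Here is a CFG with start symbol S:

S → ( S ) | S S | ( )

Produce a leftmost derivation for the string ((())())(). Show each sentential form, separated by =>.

S=>SS=>(S)S=>(SS)S=>((S)S)S=>((())S)S=>((())())S=>((())())()

S => SS   [S → S S]
SS => (S)S   [S → ( S )]
(S)S => (SS)S   [S → S S]
(SS)S => ((S)S)S   [S → ( S )]
((S)S)S => ((())S)S   [S → ( )]
((())S)S => ((())())S   [S → ( )]
((())())S => ((())())()   [S → ( )]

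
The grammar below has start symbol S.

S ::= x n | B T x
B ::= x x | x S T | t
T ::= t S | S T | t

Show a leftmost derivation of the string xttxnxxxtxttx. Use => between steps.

S=>BTx=>xSTTx=>xBTxTTx=>xtTxTTx=>xttSxTTx=>xttxnxTTx=>xttxnxSTTx=>xttxnxBTxTTx=>xttxnxxxTxTTx=>xttxnxxxtxTTx=>xttxnxxxtxtTx=>xttxnxxxtxttx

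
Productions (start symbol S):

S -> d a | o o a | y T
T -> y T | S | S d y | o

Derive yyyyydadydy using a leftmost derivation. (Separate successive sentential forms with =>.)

S => yT   [S -> y T]
yT => yyT   [T -> y T]
yyT => yyyT   [T -> y T]
yyyT => yyyyT   [T -> y T]
yyyyT => yyyySdy   [T -> S d y]
yyyySdy => yyyyyTdy   [S -> y T]
yyyyyTdy => yyyyySdydy   [T -> S d y]
yyyyySdydy => yyyyydadydy   [S -> d a]

S=>yT=>yyT=>yyyT=>yyyyT=>yyyySdy=>yyyyyTdy=>yyyyySdydy=>yyyyydadydy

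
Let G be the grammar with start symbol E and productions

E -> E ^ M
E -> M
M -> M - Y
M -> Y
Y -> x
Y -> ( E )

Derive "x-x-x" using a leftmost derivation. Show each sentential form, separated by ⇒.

E ⇒ M ⇒ M-Y ⇒ M-Y-Y ⇒ Y-Y-Y ⇒ x-Y-Y ⇒ x-x-Y ⇒ x-x-x

E ⇒ M   [E -> M]
M ⇒ M-Y   [M -> M - Y]
M-Y ⇒ M-Y-Y   [M -> M - Y]
M-Y-Y ⇒ Y-Y-Y   [M -> Y]
Y-Y-Y ⇒ x-Y-Y   [Y -> x]
x-Y-Y ⇒ x-x-Y   [Y -> x]
x-x-Y ⇒ x-x-x   [Y -> x]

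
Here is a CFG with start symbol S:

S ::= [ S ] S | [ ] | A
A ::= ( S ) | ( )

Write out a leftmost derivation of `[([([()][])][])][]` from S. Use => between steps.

S => [S]S   [S ::= [ S ] S]
[S]S => [A]S   [S ::= A]
[A]S => [(S)]S   [A ::= ( S )]
[(S)]S => [([S]S)]S   [S ::= [ S ] S]
[([S]S)]S => [([A]S)]S   [S ::= A]
[([A]S)]S => [([(S)]S)]S   [A ::= ( S )]
[([(S)]S)]S => [([([S]S)]S)]S   [S ::= [ S ] S]
[([([S]S)]S)]S => [([([A]S)]S)]S   [S ::= A]
[([([A]S)]S)]S => [([([()]S)]S)]S   [A ::= ( )]
[([([()]S)]S)]S => [([([()][])]S)]S   [S ::= [ ]]
[([([()][])]S)]S => [([([()][])][])]S   [S ::= [ ]]
[([([()][])][])]S => [([([()][])][])][]   [S ::= [ ]]

S => [S]S => [A]S => [(S)]S => [([S]S)]S => [([A]S)]S => [([(S)]S)]S => [([([S]S)]S)]S => [([([A]S)]S)]S => [([([()]S)]S)]S => [([([()][])]S)]S => [([([()][])][])]S => [([([()][])][])][]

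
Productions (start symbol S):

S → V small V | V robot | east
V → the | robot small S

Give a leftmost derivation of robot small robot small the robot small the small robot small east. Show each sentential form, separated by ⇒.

S ⇒ V small V ⇒ robot small S small V ⇒ robot small V small V small V ⇒ robot small robot small S small V small V ⇒ robot small robot small V robot small V small V ⇒ robot small robot small the robot small V small V ⇒ robot small robot small the robot small the small V ⇒ robot small robot small the robot small the small robot small S ⇒ robot small robot small the robot small the small robot small east

S ⇒ V small V   [S → V small V]
V small V ⇒ robot small S small V   [V → robot small S]
robot small S small V ⇒ robot small V small V small V   [S → V small V]
robot small V small V small V ⇒ robot small robot small S small V small V   [V → robot small S]
robot small robot small S small V small V ⇒ robot small robot small V robot small V small V   [S → V robot]
robot small robot small V robot small V small V ⇒ robot small robot small the robot small V small V   [V → the]
robot small robot small the robot small V small V ⇒ robot small robot small the robot small the small V   [V → the]
robot small robot small the robot small the small V ⇒ robot small robot small the robot small the small robot small S   [V → robot small S]
robot small robot small the robot small the small robot small S ⇒ robot small robot small the robot small the small robot small east   [S → east]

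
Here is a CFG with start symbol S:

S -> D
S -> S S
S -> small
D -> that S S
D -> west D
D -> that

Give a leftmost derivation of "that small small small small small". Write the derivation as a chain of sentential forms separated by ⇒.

S ⇒ S S ⇒ S S S ⇒ D S S ⇒ that S S S S ⇒ that S S S S S ⇒ that small S S S S ⇒ that small small S S S ⇒ that small small small S S ⇒ that small small small small S ⇒ that small small small small small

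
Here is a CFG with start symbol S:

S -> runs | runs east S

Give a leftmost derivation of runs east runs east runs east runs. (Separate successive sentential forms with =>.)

S => runs east S => runs east runs east S => runs east runs east runs east S => runs east runs east runs east runs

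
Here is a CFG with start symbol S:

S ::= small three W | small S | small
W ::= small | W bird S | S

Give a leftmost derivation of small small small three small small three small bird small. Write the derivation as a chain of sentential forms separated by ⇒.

S ⇒ small S ⇒ small small S ⇒ small small small three W ⇒ small small small three W bird S ⇒ small small small three S bird S ⇒ small small small three small S bird S ⇒ small small small three small small three W bird S ⇒ small small small three small small three small bird S ⇒ small small small three small small three small bird small

S ⇒ small S   [S ::= small S]
small S ⇒ small small S   [S ::= small S]
small small S ⇒ small small small three W   [S ::= small three W]
small small small three W ⇒ small small small three W bird S   [W ::= W bird S]
small small small three W bird S ⇒ small small small three S bird S   [W ::= S]
small small small three S bird S ⇒ small small small three small S bird S   [S ::= small S]
small small small three small S bird S ⇒ small small small three small small three W bird S   [S ::= small three W]
small small small three small small three W bird S ⇒ small small small three small small three small bird S   [W ::= small]
small small small three small small three small bird S ⇒ small small small three small small three small bird small   [S ::= small]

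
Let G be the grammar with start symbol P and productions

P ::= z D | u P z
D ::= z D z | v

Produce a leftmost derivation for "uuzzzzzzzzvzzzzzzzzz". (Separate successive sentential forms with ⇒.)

P ⇒ uPz ⇒ uuPzz ⇒ uuzDzz ⇒ uuzzDzzz ⇒ uuzzzDzzzz ⇒ uuzzzzDzzzzz ⇒ uuzzzzzDzzzzzz ⇒ uuzzzzzzDzzzzzzz ⇒ uuzzzzzzzDzzzzzzzz ⇒ uuzzzzzzzzDzzzzzzzzz ⇒ uuzzzzzzzzvzzzzzzzzz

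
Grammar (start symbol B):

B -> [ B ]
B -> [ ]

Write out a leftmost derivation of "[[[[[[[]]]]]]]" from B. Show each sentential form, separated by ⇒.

B ⇒ [B]   [B -> [ B ]]
[B] ⇒ [[B]]   [B -> [ B ]]
[[B]] ⇒ [[[B]]]   [B -> [ B ]]
[[[B]]] ⇒ [[[[B]]]]   [B -> [ B ]]
[[[[B]]]] ⇒ [[[[[B]]]]]   [B -> [ B ]]
[[[[[B]]]]] ⇒ [[[[[[B]]]]]]   [B -> [ B ]]
[[[[[[B]]]]]] ⇒ [[[[[[[]]]]]]]   [B -> [ ]]

B⇒[B]⇒[[B]]⇒[[[B]]]⇒[[[[B]]]]⇒[[[[[B]]]]]⇒[[[[[[B]]]]]]⇒[[[[[[[]]]]]]]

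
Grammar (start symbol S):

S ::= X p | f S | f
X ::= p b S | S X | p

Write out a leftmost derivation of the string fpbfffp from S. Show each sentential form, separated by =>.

S=>fS=>fXp=>fpbSp=>fpbfSp=>fpbffSp=>fpbfffp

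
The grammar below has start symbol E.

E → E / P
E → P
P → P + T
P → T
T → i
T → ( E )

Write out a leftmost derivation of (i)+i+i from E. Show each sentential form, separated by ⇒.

E ⇒ P   [E → P]
P ⇒ P+T   [P → P + T]
P+T ⇒ P+T+T   [P → P + T]
P+T+T ⇒ T+T+T   [P → T]
T+T+T ⇒ (E)+T+T   [T → ( E )]
(E)+T+T ⇒ (P)+T+T   [E → P]
(P)+T+T ⇒ (T)+T+T   [P → T]
(T)+T+T ⇒ (i)+T+T   [T → i]
(i)+T+T ⇒ (i)+i+T   [T → i]
(i)+i+T ⇒ (i)+i+i   [T → i]

E ⇒ P ⇒ P+T ⇒ P+T+T ⇒ T+T+T ⇒ (E)+T+T ⇒ (P)+T+T ⇒ (T)+T+T ⇒ (i)+T+T ⇒ (i)+i+T ⇒ (i)+i+i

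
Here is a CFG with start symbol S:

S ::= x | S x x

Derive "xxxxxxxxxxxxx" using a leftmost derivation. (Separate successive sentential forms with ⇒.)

S ⇒ Sxx   [S ::= S x x]
Sxx ⇒ Sxxxx   [S ::= S x x]
Sxxxx ⇒ Sxxxxxx   [S ::= S x x]
Sxxxxxx ⇒ Sxxxxxxxx   [S ::= S x x]
Sxxxxxxxx ⇒ Sxxxxxxxxxx   [S ::= S x x]
Sxxxxxxxxxx ⇒ Sxxxxxxxxxxxx   [S ::= S x x]
Sxxxxxxxxxxxx ⇒ xxxxxxxxxxxxx   [S ::= x]

S ⇒ Sxx ⇒ Sxxxx ⇒ Sxxxxxx ⇒ Sxxxxxxxx ⇒ Sxxxxxxxxxx ⇒ Sxxxxxxxxxxxx ⇒ xxxxxxxxxxxxx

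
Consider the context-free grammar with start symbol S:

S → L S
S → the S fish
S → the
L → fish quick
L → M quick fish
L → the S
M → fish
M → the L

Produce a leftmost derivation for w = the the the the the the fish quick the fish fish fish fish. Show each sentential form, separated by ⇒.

S ⇒ the S fish   [S → the S fish]
the S fish ⇒ the the S fish fish   [S → the S fish]
the the S fish fish ⇒ the the L S fish fish   [S → L S]
the the L S fish fish ⇒ the the the S S fish fish   [L → the S]
the the the S S fish fish ⇒ the the the the S fish fish   [S → the]
the the the the S fish fish ⇒ the the the the the S fish fish fish   [S → the S fish]
the the the the the S fish fish fish ⇒ the the the the the the S fish fish fish fish   [S → the S fish]
the the the the the the S fish fish fish fish ⇒ the the the the the the L S fish fish fish fish   [S → L S]
the the the the the the L S fish fish fish fish ⇒ the the the the the the fish quick S fish fish fish fish   [L → fish quick]
the the the the the the fish quick S fish fish fish fish ⇒ the the the the the the fish quick the fish fish fish fish   [S → the]

S ⇒ the S fish ⇒ the the S fish fish ⇒ the the L S fish fish ⇒ the the the S S fish fish ⇒ the the the the S fish fish ⇒ the the the the the S fish fish fish ⇒ the the the the the the S fish fish fish fish ⇒ the the the the the the L S fish fish fish fish ⇒ the the the the the the fish quick S fish fish fish fish ⇒ the the the the the the fish quick the fish fish fish fish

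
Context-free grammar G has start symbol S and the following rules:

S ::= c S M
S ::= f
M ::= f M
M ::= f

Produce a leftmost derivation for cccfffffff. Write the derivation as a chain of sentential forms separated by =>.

S => cSM   [S ::= c S M]
cSM => ccSMM   [S ::= c S M]
ccSMM => cccSMMM   [S ::= c S M]
cccSMMM => cccfMMM   [S ::= f]
cccfMMM => cccffMMM   [M ::= f M]
cccffMMM => cccfffMMM   [M ::= f M]
cccfffMMM => cccffffMM   [M ::= f]
cccffffMM => cccfffffMM   [M ::= f M]
cccfffffMM => cccffffffM   [M ::= f]
cccffffffM => cccfffffff   [M ::= f]

S => cSM => ccSMM => cccSMMM => cccfMMM => cccffMMM => cccfffMMM => cccffffMM => cccfffffMM => cccffffffM => cccfffffff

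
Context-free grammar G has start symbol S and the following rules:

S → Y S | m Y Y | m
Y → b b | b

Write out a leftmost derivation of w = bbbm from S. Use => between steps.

S=>YS=>bS=>bYS=>bbS=>bbYS=>bbbS=>bbbm

S => YS   [S → Y S]
YS => bS   [Y → b]
bS => bYS   [S → Y S]
bYS => bbS   [Y → b]
bbS => bbYS   [S → Y S]
bbYS => bbbS   [Y → b]
bbbS => bbbm   [S → m]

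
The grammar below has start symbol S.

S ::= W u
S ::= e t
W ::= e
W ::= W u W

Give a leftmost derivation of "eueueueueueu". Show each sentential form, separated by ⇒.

S ⇒ Wu ⇒ WuWu ⇒ WuWuWu ⇒ euWuWu ⇒ euWuWuWu ⇒ euWuWuWuWu ⇒ euWuWuWuWuWu ⇒ eueuWuWuWuWu ⇒ eueueuWuWuWu ⇒ eueueueuWuWu ⇒ eueueueueuWu ⇒ eueueueueueu

S ⇒ Wu   [S ::= W u]
Wu ⇒ WuWu   [W ::= W u W]
WuWu ⇒ WuWuWu   [W ::= W u W]
WuWuWu ⇒ euWuWu   [W ::= e]
euWuWu ⇒ euWuWuWu   [W ::= W u W]
euWuWuWu ⇒ euWuWuWuWu   [W ::= W u W]
euWuWuWuWu ⇒ euWuWuWuWuWu   [W ::= W u W]
euWuWuWuWuWu ⇒ eueuWuWuWuWu   [W ::= e]
eueuWuWuWuWu ⇒ eueueuWuWuWu   [W ::= e]
eueueuWuWuWu ⇒ eueueueuWuWu   [W ::= e]
eueueueuWuWu ⇒ eueueueueuWu   [W ::= e]
eueueueueuWu ⇒ eueueueueueu   [W ::= e]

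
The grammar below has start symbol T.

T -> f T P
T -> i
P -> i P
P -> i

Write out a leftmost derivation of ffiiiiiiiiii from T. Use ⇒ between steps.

T⇒fTP⇒ffTPP⇒ffiPP⇒ffiiPP⇒ffiiiPP⇒ffiiiiPP⇒ffiiiiiP⇒ffiiiiiiP⇒ffiiiiiiiP⇒ffiiiiiiiiP⇒ffiiiiiiiiiP⇒ffiiiiiiiiii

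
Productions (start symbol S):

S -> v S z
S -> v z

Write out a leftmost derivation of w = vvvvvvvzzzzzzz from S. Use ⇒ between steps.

S ⇒ vSz   [S -> v S z]
vSz ⇒ vvSzz   [S -> v S z]
vvSzz ⇒ vvvSzzz   [S -> v S z]
vvvSzzz ⇒ vvvvSzzzz   [S -> v S z]
vvvvSzzzz ⇒ vvvvvSzzzzz   [S -> v S z]
vvvvvSzzzzz ⇒ vvvvvvSzzzzzz   [S -> v S z]
vvvvvvSzzzzzz ⇒ vvvvvvvzzzzzzz   [S -> v z]

S ⇒ vSz ⇒ vvSzz ⇒ vvvSzzz ⇒ vvvvSzzzz ⇒ vvvvvSzzzzz ⇒ vvvvvvSzzzzzz ⇒ vvvvvvvzzzzzzz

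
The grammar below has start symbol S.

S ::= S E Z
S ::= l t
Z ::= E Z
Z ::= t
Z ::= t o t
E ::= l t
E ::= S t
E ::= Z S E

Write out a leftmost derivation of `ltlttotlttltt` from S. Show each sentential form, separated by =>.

S => SEZ => SEZEZ => SEZEZEZ => ltEZEZEZ => ltltZEZEZ => ltlttotEZEZ => ltlttotltZEZ => ltlttotlttEZ => ltlttotlttltZ => ltlttotlttltt

S => SEZ   [S ::= S E Z]
SEZ => SEZEZ   [S ::= S E Z]
SEZEZ => SEZEZEZ   [S ::= S E Z]
SEZEZEZ => ltEZEZEZ   [S ::= l t]
ltEZEZEZ => ltltZEZEZ   [E ::= l t]
ltltZEZEZ => ltlttotEZEZ   [Z ::= t o t]
ltlttotEZEZ => ltlttotltZEZ   [E ::= l t]
ltlttotltZEZ => ltlttotlttEZ   [Z ::= t]
ltlttotlttEZ => ltlttotlttltZ   [E ::= l t]
ltlttotlttltZ => ltlttotlttltt   [Z ::= t]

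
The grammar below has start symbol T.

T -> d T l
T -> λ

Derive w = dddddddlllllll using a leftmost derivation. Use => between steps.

T => dTl   [T -> d T l]
dTl => ddTll   [T -> d T l]
ddTll => dddTlll   [T -> d T l]
dddTlll => ddddTllll   [T -> d T l]
ddddTllll => dddddTlllll   [T -> d T l]
dddddTlllll => ddddddTllllll   [T -> d T l]
ddddddTllllll => dddddddTlllllll   [T -> d T l]
dddddddTlllllll => dddddddlllllll   [T -> λ]

T => dTl => ddTll => dddTlll => ddddTllll => dddddTlllll => ddddddTllllll => dddddddTlllllll => dddddddlllllll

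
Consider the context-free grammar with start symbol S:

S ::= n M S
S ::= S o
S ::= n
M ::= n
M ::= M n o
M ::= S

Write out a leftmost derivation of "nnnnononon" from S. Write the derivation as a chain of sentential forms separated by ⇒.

S⇒nMS⇒nMnoS⇒nSnoS⇒nSonoS⇒nnMSonoS⇒nnMnoSonoS⇒nnnnoSonoS⇒nnnnononoS⇒nnnnononon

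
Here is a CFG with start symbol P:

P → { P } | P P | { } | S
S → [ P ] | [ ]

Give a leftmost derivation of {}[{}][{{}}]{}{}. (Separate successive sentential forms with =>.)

P => PP => {}P => {}PP => {}PPP => {}SPP => {}[P]PP => {}[{}]PP => {}[{}]PPP => {}[{}]SPP => {}[{}][P]PP => {}[{}][{P}]PP => {}[{}][{{}}]PP => {}[{}][{{}}]{}P => {}[{}][{{}}]{}{}

P => PP   [P → P P]
PP => {}P   [P → { }]
{}P => {}PP   [P → P P]
{}PP => {}PPP   [P → P P]
{}PPP => {}SPP   [P → S]
{}SPP => {}[P]PP   [S → [ P ]]
{}[P]PP => {}[{}]PP   [P → { }]
{}[{}]PP => {}[{}]PPP   [P → P P]
{}[{}]PPP => {}[{}]SPP   [P → S]
{}[{}]SPP => {}[{}][P]PP   [S → [ P ]]
{}[{}][P]PP => {}[{}][{P}]PP   [P → { P }]
{}[{}][{P}]PP => {}[{}][{{}}]PP   [P → { }]
{}[{}][{{}}]PP => {}[{}][{{}}]{}P   [P → { }]
{}[{}][{{}}]{}P => {}[{}][{{}}]{}{}   [P → { }]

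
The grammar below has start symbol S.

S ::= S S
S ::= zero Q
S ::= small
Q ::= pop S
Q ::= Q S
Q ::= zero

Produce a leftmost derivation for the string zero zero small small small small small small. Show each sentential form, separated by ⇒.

S ⇒ S S   [S ::= S S]
S S ⇒ S S S   [S ::= S S]
S S S ⇒ S S S S   [S ::= S S]
S S S S ⇒ S S S S S   [S ::= S S]
S S S S S ⇒ S S S S S S   [S ::= S S]
S S S S S S ⇒ zero Q S S S S S   [S ::= zero Q]
zero Q S S S S S ⇒ zero Q S S S S S S   [Q ::= Q S]
zero Q S S S S S S ⇒ zero zero S S S S S S   [Q ::= zero]
zero zero S S S S S S ⇒ zero zero small S S S S S   [S ::= small]
zero zero small S S S S S ⇒ zero zero small small S S S S   [S ::= small]
zero zero small small S S S S ⇒ zero zero small small small S S S   [S ::= small]
zero zero small small small S S S ⇒ zero zero small small small small S S   [S ::= small]
zero zero small small small small S S ⇒ zero zero small small small small small S   [S ::= small]
zero zero small small small small small S ⇒ zero zero small small small small small small   [S ::= small]

S ⇒ S S ⇒ S S S ⇒ S S S S ⇒ S S S S S ⇒ S S S S S S ⇒ zero Q S S S S S ⇒ zero Q S S S S S S ⇒ zero zero S S S S S S ⇒ zero zero small S S S S S ⇒ zero zero small small S S S S ⇒ zero zero small small small S S S ⇒ zero zero small small small small S S ⇒ zero zero small small small small small S ⇒ zero zero small small small small small small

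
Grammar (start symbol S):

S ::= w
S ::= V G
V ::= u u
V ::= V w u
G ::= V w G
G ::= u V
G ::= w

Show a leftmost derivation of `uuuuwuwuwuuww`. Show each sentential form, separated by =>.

S => VG   [S ::= V G]
VG => uuG   [V ::= u u]
uuG => uuVwG   [G ::= V w G]
uuVwG => uuVwuwG   [V ::= V w u]
uuVwuwG => uuVwuwuwG   [V ::= V w u]
uuVwuwuwG => uuuuwuwuwG   [V ::= u u]
uuuuwuwuwG => uuuuwuwuwVwG   [G ::= V w G]
uuuuwuwuwVwG => uuuuwuwuwuuwG   [V ::= u u]
uuuuwuwuwuuwG => uuuuwuwuwuuww   [G ::= w]

S => VG => uuG => uuVwG => uuVwuwG => uuVwuwuwG => uuuuwuwuwG => uuuuwuwuwVwG => uuuuwuwuwuuwG => uuuuwuwuwuuww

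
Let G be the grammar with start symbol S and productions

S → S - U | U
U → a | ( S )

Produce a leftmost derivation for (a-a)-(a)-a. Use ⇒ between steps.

S ⇒ S-U   [S → S - U]
S-U ⇒ S-U-U   [S → S - U]
S-U-U ⇒ U-U-U   [S → U]
U-U-U ⇒ (S)-U-U   [U → ( S )]
(S)-U-U ⇒ (S-U)-U-U   [S → S - U]
(S-U)-U-U ⇒ (U-U)-U-U   [S → U]
(U-U)-U-U ⇒ (a-U)-U-U   [U → a]
(a-U)-U-U ⇒ (a-a)-U-U   [U → a]
(a-a)-U-U ⇒ (a-a)-(S)-U   [U → ( S )]
(a-a)-(S)-U ⇒ (a-a)-(U)-U   [S → U]
(a-a)-(U)-U ⇒ (a-a)-(a)-U   [U → a]
(a-a)-(a)-U ⇒ (a-a)-(a)-a   [U → a]

S ⇒ S-U ⇒ S-U-U ⇒ U-U-U ⇒ (S)-U-U ⇒ (S-U)-U-U ⇒ (U-U)-U-U ⇒ (a-U)-U-U ⇒ (a-a)-U-U ⇒ (a-a)-(S)-U ⇒ (a-a)-(U)-U ⇒ (a-a)-(a)-U ⇒ (a-a)-(a)-a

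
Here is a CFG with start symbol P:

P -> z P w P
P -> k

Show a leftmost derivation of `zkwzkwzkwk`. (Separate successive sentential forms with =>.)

P => zPwP => zkwP => zkwzPwP => zkwzkwP => zkwzkwzPwP => zkwzkwzkwP => zkwzkwzkwk

P => zPwP   [P -> z P w P]
zPwP => zkwP   [P -> k]
zkwP => zkwzPwP   [P -> z P w P]
zkwzPwP => zkwzkwP   [P -> k]
zkwzkwP => zkwzkwzPwP   [P -> z P w P]
zkwzkwzPwP => zkwzkwzkwP   [P -> k]
zkwzkwzkwP => zkwzkwzkwk   [P -> k]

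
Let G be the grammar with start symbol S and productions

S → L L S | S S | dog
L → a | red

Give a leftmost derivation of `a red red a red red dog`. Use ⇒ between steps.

S ⇒ L L S ⇒ a L S ⇒ a red S ⇒ a red L L S ⇒ a red red L S ⇒ a red red a S ⇒ a red red a L L S ⇒ a red red a red L S ⇒ a red red a red red S ⇒ a red red a red red dog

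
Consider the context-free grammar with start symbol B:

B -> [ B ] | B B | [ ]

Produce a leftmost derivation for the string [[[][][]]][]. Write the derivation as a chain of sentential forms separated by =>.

B => BB   [B -> B B]
BB => [B]B   [B -> [ B ]]
[B]B => [[B]]B   [B -> [ B ]]
[[B]]B => [[BB]]B   [B -> B B]
[[BB]]B => [[BBB]]B   [B -> B B]
[[BBB]]B => [[[]BB]]B   [B -> [ ]]
[[[]BB]]B => [[[][]B]]B   [B -> [ ]]
[[[][]B]]B => [[[][][]]]B   [B -> [ ]]
[[[][][]]]B => [[[][][]]][]   [B -> [ ]]

B=>BB=>[B]B=>[[B]]B=>[[BB]]B=>[[BBB]]B=>[[[]BB]]B=>[[[][]B]]B=>[[[][][]]]B=>[[[][][]]][]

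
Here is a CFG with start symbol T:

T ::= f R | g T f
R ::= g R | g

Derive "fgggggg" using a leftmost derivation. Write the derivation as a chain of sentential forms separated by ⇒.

T ⇒ fR ⇒ fgR ⇒ fggR ⇒ fgggR ⇒ fggggR ⇒ fgggggR ⇒ fgggggg

T ⇒ fR   [T ::= f R]
fR ⇒ fgR   [R ::= g R]
fgR ⇒ fggR   [R ::= g R]
fggR ⇒ fgggR   [R ::= g R]
fgggR ⇒ fggggR   [R ::= g R]
fggggR ⇒ fgggggR   [R ::= g R]
fgggggR ⇒ fgggggg   [R ::= g]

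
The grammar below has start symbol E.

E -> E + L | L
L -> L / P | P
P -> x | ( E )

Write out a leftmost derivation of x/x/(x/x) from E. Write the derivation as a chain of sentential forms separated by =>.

E => L => L/P => L/P/P => P/P/P => x/P/P => x/x/P => x/x/(E) => x/x/(L) => x/x/(L/P) => x/x/(P/P) => x/x/(x/P) => x/x/(x/x)

E => L   [E -> L]
L => L/P   [L -> L / P]
L/P => L/P/P   [L -> L / P]
L/P/P => P/P/P   [L -> P]
P/P/P => x/P/P   [P -> x]
x/P/P => x/x/P   [P -> x]
x/x/P => x/x/(E)   [P -> ( E )]
x/x/(E) => x/x/(L)   [E -> L]
x/x/(L) => x/x/(L/P)   [L -> L / P]
x/x/(L/P) => x/x/(P/P)   [L -> P]
x/x/(P/P) => x/x/(x/P)   [P -> x]
x/x/(x/P) => x/x/(x/x)   [P -> x]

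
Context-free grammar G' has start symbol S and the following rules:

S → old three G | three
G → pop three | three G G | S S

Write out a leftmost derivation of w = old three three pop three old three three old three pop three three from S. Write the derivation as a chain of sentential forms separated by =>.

S => old three G => old three three G G => old three three pop three G => old three three pop three S S => old three three pop three old three G S => old three three pop three old three S S S => old three three pop three old three three S S => old three three pop three old three three old three G S => old three three pop three old three three old three pop three S => old three three pop three old three three old three pop three three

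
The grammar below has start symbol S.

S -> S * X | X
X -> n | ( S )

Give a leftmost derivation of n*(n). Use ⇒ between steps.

S ⇒ S*X ⇒ X*X ⇒ n*X ⇒ n*(S) ⇒ n*(X) ⇒ n*(n)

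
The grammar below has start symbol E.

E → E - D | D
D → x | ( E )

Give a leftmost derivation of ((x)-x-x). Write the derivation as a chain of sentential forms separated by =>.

E => D => (E) => (E-D) => (E-D-D) => (D-D-D) => ((E)-D-D) => ((D)-D-D) => ((x)-D-D) => ((x)-x-D) => ((x)-x-x)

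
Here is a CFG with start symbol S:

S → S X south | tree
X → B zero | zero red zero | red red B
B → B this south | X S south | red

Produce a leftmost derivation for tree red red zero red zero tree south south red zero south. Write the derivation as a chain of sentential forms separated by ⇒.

S ⇒ S X south ⇒ S X south X south ⇒ tree X south X south ⇒ tree red red B south X south ⇒ tree red red X S south south X south ⇒ tree red red zero red zero S south south X south ⇒ tree red red zero red zero tree south south X south ⇒ tree red red zero red zero tree south south B zero south ⇒ tree red red zero red zero tree south south red zero south

S ⇒ S X south   [S → S X south]
S X south ⇒ S X south X south   [S → S X south]
S X south X south ⇒ tree X south X south   [S → tree]
tree X south X south ⇒ tree red red B south X south   [X → red red B]
tree red red B south X south ⇒ tree red red X S south south X south   [B → X S south]
tree red red X S south south X south ⇒ tree red red zero red zero S south south X south   [X → zero red zero]
tree red red zero red zero S south south X south ⇒ tree red red zero red zero tree south south X south   [S → tree]
tree red red zero red zero tree south south X south ⇒ tree red red zero red zero tree south south B zero south   [X → B zero]
tree red red zero red zero tree south south B zero south ⇒ tree red red zero red zero tree south south red zero south   [B → red]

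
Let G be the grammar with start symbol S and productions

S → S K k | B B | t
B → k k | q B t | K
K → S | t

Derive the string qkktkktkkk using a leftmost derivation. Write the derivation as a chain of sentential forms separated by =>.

S => BB   [S → B B]
BB => KB   [B → K]
KB => SB   [K → S]
SB => SKkB   [S → S K k]
SKkB => BBKkB   [S → B B]
BBKkB => qBtBKkB   [B → q B t]
qBtBKkB => qkktBKkB   [B → k k]
qkktBKkB => qkktkkKkB   [B → k k]
qkktkkKkB => qkktkktkB   [K → t]
qkktkktkB => qkktkktkkk   [B → k k]

S => BB => KB => SB => SKkB => BBKkB => qBtBKkB => qkktBKkB => qkktkkKkB => qkktkktkB => qkktkktkkk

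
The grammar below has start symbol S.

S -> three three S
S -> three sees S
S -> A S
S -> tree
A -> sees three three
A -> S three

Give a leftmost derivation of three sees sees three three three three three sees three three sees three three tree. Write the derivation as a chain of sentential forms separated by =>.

S => three sees S   [S -> three sees S]
three sees S => three sees A S   [S -> A S]
three sees A S => three sees sees three three S   [A -> sees three three]
three sees sees three three S => three sees sees three three three three S   [S -> three three S]
three sees sees three three three three S => three sees sees three three three three three sees S   [S -> three sees S]
three sees sees three three three three three sees S => three sees sees three three three three three sees three three S   [S -> three three S]
three sees sees three three three three three sees three three S => three sees sees three three three three three sees three three A S   [S -> A S]
three sees sees three three three three three sees three three A S => three sees sees three three three three three sees three three sees three three S   [A -> sees three three]
three sees sees three three three three three sees three three sees three three S => three sees sees three three three three three sees three three sees three three tree   [S -> tree]

S => three sees S => three sees A S => three sees sees three three S => three sees sees three three three three S => three sees sees three three three three three sees S => three sees sees three three three three three sees three three S => three sees sees three three three three three sees three three A S => three sees sees three three three three three sees three three sees three three S => three sees sees three three three three three sees three three sees three three tree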